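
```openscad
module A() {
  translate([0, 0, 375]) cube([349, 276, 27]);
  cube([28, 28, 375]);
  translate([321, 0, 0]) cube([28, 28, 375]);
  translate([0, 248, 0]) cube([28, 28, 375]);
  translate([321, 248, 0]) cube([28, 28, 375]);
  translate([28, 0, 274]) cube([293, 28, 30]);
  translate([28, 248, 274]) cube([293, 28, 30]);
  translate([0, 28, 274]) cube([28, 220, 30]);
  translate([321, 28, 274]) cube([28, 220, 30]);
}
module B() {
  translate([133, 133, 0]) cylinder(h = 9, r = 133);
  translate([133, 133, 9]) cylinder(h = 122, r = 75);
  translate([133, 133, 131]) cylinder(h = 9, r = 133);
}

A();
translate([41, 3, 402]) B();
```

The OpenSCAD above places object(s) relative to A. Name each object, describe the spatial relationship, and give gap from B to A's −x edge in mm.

A is a stool. B is a spool. The spool is on top of the stool. The gap from the spool to the stool's −x edge is 41 mm.

The spool's min-x is at 41; the stool's min-x is 0; gap = 41 mm.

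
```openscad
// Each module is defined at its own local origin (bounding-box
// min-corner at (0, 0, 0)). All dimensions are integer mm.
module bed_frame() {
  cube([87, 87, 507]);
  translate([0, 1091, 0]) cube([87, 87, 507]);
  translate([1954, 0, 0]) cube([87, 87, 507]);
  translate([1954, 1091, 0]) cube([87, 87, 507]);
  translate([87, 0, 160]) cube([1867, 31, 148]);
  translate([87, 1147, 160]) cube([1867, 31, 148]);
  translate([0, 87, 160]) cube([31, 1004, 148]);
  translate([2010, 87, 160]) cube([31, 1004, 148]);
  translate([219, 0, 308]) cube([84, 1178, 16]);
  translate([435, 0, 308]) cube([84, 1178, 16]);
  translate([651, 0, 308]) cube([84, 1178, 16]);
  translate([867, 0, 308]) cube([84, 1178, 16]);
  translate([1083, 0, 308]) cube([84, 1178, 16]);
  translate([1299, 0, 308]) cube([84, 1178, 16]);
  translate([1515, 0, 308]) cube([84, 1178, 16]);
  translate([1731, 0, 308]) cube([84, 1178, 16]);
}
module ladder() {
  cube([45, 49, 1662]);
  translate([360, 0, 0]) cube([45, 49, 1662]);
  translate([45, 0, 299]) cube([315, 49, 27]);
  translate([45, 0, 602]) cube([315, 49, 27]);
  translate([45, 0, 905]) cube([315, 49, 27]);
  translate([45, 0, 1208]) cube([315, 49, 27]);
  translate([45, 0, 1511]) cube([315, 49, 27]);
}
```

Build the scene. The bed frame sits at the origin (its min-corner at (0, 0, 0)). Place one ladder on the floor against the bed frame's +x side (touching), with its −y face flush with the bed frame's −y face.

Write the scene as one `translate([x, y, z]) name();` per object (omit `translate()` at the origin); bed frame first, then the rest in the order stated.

bed_frame();
translate([2041, 0, 0]) ladder();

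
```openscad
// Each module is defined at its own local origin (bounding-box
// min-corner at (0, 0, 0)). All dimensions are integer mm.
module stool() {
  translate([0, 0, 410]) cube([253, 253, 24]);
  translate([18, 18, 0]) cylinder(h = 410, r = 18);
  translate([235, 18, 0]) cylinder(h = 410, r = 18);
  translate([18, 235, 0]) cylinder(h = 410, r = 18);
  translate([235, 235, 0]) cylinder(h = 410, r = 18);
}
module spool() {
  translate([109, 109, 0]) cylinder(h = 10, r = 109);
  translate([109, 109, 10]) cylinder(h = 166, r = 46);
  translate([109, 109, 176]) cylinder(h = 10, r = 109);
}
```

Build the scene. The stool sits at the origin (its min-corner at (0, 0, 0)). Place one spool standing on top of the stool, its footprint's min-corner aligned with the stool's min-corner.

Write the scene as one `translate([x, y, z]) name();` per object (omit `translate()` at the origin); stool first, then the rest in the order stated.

stool();
translate([0, 0, 434]) spool();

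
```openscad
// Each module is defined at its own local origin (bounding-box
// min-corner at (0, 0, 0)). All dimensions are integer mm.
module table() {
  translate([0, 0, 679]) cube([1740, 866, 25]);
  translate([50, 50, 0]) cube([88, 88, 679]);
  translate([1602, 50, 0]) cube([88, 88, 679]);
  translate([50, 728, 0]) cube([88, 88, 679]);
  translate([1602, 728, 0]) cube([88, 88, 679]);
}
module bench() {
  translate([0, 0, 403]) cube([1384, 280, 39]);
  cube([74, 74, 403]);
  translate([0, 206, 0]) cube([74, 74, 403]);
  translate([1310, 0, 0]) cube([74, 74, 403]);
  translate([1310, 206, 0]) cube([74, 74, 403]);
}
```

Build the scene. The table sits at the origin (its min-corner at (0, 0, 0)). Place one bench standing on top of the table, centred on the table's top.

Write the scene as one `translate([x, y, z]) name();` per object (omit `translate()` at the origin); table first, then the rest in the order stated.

table();
translate([178, 293, 704]) bench();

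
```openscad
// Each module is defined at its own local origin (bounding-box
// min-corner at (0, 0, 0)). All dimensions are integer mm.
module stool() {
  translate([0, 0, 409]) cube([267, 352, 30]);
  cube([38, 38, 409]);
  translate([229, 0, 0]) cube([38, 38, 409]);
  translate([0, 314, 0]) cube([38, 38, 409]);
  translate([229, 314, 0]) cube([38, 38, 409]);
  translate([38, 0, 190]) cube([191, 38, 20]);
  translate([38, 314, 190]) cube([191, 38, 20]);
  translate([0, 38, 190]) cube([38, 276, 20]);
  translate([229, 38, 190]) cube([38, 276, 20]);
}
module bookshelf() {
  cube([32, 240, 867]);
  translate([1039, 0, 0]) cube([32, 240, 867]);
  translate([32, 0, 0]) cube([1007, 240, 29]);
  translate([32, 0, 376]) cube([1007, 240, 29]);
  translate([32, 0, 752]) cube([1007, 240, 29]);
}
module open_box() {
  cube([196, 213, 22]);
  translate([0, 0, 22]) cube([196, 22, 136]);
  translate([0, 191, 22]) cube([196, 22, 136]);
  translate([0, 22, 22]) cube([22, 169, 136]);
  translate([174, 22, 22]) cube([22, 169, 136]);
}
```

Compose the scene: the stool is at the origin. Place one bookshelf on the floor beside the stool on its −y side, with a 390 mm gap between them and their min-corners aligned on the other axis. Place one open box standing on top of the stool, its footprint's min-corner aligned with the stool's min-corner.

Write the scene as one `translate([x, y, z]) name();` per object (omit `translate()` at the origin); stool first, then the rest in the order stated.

stool();
translate([0, -630, 0]) bookshelf();
translate([0, 0, 439]) open_box();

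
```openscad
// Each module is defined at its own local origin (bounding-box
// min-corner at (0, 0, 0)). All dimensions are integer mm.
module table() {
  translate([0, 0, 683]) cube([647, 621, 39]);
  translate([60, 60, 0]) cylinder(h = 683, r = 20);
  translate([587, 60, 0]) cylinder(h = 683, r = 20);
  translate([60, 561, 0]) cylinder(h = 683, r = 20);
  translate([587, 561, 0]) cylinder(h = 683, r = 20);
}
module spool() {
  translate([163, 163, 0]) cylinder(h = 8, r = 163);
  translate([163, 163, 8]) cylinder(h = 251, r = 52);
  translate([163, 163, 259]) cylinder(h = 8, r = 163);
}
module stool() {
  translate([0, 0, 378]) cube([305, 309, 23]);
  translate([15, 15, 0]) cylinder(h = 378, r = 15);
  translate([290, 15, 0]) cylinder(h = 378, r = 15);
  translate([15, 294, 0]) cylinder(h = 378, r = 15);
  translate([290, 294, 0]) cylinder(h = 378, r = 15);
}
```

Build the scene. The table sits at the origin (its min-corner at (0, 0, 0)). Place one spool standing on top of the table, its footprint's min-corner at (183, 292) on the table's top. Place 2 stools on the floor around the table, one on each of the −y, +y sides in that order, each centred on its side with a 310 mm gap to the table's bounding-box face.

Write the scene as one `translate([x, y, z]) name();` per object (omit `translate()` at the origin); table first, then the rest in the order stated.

table();
translate([183, 292, 722]) spool();
translate([171, -619, 0]) stool();
translate([171, 931, 0]) stool();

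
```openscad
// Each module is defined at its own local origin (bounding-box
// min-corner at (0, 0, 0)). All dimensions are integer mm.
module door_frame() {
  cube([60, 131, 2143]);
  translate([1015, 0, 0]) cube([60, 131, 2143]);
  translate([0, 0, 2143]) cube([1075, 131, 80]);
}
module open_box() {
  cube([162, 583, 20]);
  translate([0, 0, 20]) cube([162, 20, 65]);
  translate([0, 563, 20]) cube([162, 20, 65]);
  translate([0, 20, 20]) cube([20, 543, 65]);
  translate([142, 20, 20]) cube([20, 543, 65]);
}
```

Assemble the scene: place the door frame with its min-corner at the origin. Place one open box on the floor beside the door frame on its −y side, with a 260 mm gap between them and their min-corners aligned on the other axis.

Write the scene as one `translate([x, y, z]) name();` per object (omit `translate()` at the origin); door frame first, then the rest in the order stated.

door_frame();
translate([0, -843, 0]) open_box();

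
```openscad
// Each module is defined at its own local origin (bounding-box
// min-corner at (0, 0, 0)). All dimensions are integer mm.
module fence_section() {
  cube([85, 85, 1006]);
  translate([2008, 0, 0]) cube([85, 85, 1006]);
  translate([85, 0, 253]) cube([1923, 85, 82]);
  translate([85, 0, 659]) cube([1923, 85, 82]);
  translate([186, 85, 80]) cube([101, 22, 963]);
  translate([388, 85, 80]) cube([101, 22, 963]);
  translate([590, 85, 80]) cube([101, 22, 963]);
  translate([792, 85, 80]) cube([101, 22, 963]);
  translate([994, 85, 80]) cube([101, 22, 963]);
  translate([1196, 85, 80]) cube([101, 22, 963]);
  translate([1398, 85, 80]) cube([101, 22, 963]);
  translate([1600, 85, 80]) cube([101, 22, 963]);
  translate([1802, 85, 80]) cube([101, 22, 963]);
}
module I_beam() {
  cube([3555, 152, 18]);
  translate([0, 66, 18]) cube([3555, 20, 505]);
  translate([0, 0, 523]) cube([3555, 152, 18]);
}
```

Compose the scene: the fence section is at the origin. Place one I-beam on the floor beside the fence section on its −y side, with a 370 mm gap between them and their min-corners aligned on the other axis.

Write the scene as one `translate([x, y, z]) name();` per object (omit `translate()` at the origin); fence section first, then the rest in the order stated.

fence_section();
translate([0, -522, 0]) I_beam();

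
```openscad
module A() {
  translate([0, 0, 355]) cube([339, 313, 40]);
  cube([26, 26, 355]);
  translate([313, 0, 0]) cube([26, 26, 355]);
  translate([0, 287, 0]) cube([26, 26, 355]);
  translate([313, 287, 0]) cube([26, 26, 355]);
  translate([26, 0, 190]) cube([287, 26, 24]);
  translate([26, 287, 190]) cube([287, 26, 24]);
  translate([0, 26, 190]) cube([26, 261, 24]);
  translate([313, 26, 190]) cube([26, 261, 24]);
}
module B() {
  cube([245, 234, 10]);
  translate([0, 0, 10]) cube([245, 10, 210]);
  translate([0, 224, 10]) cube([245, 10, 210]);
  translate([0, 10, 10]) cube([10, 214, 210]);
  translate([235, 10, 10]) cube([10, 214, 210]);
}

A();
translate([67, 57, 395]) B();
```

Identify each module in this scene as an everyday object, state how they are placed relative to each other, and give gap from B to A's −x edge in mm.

A is a stool. B is an open box. The open box is on top of the stool. The gap from the open box to the stool's −x edge is 67 mm.

The open box's min-x is at 67; the stool's min-x is 0; gap = 67 mm.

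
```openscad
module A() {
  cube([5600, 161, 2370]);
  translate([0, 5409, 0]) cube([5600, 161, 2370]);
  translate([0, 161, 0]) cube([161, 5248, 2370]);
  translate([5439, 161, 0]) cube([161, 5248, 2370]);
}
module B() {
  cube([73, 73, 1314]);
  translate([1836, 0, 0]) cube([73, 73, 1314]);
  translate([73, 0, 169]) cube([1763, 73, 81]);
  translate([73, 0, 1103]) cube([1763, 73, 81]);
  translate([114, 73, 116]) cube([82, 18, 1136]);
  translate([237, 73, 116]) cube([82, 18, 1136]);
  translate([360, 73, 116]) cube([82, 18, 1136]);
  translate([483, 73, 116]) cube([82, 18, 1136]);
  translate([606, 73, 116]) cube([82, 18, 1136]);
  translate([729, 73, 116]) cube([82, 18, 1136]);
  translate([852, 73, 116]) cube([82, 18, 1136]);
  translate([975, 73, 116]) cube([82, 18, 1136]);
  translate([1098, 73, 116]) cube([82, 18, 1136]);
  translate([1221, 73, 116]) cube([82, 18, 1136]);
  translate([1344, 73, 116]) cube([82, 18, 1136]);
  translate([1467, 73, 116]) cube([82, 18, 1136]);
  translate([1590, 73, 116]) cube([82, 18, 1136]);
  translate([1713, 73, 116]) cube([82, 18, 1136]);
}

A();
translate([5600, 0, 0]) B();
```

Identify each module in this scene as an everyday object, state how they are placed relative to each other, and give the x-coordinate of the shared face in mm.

The house frame's +x face and the fence section's −x face are both at x = 5600 mm.

A is a house frame. B is a fence section. The fence section is against the house frame's +x side, with their −y faces flush. The x-coordinate of the shared face is 5600 mm.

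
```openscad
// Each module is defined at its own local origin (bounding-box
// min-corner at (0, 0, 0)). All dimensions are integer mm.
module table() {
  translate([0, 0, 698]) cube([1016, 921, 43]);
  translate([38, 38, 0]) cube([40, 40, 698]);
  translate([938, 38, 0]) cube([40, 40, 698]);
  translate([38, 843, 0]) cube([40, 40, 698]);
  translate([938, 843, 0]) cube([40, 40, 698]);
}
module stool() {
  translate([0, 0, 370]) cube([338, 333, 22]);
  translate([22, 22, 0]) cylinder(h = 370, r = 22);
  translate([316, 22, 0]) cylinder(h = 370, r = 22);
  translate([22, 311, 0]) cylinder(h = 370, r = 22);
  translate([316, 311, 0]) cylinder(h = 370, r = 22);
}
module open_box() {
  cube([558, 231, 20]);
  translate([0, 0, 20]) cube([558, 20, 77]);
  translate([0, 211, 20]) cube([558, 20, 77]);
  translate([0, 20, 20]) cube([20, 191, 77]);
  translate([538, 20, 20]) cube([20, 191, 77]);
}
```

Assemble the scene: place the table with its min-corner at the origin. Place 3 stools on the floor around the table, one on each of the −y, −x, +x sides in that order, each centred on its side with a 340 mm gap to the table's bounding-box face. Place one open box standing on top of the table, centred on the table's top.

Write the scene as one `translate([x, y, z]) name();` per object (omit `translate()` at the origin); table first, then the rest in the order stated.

table();
translate([339, -673, 0]) stool();
translate([-678, 294, 0]) stool();
translate([1356, 294, 0]) stool();
translate([229, 345, 741]) open_box();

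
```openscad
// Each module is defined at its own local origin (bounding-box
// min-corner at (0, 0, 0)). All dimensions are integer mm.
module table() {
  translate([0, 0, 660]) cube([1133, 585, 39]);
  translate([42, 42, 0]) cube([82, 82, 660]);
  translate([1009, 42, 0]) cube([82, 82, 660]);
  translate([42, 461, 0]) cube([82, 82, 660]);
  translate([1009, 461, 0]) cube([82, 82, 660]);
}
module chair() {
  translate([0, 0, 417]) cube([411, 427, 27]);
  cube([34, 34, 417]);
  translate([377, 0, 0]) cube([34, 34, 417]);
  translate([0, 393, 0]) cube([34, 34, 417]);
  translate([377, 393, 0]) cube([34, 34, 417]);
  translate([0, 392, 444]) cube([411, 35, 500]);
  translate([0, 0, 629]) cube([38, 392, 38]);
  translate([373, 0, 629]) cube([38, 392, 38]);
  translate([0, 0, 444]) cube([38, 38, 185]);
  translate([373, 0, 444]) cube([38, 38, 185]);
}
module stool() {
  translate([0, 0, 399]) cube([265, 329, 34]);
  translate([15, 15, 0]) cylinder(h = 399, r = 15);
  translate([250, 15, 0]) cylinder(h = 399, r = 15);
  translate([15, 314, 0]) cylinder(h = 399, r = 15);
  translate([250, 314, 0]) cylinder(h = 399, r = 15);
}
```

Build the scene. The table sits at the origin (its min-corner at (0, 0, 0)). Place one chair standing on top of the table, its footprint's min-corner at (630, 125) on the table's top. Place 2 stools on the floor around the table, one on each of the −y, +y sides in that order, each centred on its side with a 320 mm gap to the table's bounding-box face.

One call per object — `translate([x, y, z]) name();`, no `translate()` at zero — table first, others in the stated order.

table();
translate([630, 125, 699]) chair();
translate([434, -649, 0]) stool();
translate([434, 905, 0]) stool();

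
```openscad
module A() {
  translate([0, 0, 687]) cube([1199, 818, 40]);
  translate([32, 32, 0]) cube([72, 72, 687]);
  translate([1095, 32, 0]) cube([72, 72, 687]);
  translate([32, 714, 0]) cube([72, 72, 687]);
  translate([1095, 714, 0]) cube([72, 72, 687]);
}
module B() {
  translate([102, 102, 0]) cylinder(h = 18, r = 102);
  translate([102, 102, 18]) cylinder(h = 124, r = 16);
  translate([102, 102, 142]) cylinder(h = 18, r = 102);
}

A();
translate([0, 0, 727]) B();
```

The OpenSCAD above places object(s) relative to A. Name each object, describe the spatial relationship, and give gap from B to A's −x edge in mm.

The spool's min-x is at 0; the table's min-x is 0; gap = 0 mm.

A is a table. B is a spool. The spool is on top of the table. The gap from the spool to the table's −x edge is 0 mm.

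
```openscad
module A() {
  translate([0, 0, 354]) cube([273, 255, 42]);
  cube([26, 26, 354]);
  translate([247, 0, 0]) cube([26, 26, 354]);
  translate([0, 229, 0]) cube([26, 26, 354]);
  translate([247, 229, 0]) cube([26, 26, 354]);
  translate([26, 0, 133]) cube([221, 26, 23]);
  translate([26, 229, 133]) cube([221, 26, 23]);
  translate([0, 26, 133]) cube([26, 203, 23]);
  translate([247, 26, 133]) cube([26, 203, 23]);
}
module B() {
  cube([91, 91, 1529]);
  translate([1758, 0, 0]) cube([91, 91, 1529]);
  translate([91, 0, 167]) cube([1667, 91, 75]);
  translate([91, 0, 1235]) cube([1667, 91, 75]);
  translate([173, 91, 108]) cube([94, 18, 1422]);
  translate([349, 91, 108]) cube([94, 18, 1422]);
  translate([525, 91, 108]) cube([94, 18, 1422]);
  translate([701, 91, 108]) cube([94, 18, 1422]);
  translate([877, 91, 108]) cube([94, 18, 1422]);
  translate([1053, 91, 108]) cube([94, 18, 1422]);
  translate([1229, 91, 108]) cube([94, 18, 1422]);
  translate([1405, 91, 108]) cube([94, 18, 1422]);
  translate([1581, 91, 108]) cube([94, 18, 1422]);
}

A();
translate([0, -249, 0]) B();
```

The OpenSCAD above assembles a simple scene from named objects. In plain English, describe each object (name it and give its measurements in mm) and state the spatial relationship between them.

A is a four-legged stool. The seat is 273×255 mm, 42 mm thick, top at z = 396 mm. It stands on four square legs, each 26×26 mm in cross-section, from z = 0 to the seat underside, each flush with a corner of the seat. Four stretchers, 26 mm wide and 23 mm tall, connect adjacent legs with their undersides at z = 133 mm, each running between the inner faces of the legs it joins and aligned with the legs' outer faces on the other axis.

B is a fence section. Two 91×91 mm posts, 1529 mm tall, stand on the floor with a clear span of 1667 mm between their inner faces. Two horizontal rails of 91×75 mm section span the gap between the posts with their undersides at z = 167 mm and z = 1235 mm, flush with the posts' −y face. 9 pickets, each 94 mm wide, 18 mm thick and 1422 mm tall, are fixed to the +y face of the rails with their bottoms at z = 108 mm, evenly spaced across the span with equal gaps (rounded down to the nearest mm) at the −x end and between each pair — any rounding remainder accumulates at the +x end.

The fence section is on the floor beside the stool on its −y side.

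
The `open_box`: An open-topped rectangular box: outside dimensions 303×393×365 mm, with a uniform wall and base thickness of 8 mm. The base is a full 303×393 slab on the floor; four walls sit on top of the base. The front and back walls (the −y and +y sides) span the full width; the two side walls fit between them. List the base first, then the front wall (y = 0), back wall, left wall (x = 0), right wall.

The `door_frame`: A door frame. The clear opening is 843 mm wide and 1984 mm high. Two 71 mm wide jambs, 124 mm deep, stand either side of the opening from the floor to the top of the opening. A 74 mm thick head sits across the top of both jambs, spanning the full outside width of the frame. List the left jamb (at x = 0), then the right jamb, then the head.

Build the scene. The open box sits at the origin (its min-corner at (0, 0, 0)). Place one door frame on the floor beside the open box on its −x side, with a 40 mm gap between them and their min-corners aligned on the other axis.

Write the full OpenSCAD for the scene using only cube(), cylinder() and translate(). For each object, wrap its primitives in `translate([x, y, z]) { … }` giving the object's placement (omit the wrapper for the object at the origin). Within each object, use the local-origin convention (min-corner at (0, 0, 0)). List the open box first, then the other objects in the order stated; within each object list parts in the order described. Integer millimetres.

cube([303, 393, 8]);
translate([0, 0, 8]) cube([303, 8, 357]);
translate([0, 385, 8]) cube([303, 8, 357]);
translate([0, 8, 8]) cube([8, 377, 357]);
translate([295, 8, 8]) cube([8, 377, 357]);
translate([-1025, 0, 0]) {
  cube([71, 124, 1984]);
  translate([914, 0, 0]) cube([71, 124, 1984]);
  translate([0, 0, 1984]) cube([985, 124, 74]);
}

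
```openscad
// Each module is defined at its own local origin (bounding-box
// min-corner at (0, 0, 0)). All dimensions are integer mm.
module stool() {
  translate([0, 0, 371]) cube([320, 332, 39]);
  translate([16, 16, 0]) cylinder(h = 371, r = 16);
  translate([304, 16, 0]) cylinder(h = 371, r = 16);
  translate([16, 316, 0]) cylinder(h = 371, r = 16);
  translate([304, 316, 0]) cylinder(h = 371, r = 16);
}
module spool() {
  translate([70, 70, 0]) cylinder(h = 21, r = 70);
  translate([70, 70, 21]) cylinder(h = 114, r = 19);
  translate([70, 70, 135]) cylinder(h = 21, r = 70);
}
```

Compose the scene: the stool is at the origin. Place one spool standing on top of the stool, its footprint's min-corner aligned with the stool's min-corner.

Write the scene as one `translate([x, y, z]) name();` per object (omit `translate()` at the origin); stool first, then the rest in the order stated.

stool();
translate([0, 0, 410]) spool();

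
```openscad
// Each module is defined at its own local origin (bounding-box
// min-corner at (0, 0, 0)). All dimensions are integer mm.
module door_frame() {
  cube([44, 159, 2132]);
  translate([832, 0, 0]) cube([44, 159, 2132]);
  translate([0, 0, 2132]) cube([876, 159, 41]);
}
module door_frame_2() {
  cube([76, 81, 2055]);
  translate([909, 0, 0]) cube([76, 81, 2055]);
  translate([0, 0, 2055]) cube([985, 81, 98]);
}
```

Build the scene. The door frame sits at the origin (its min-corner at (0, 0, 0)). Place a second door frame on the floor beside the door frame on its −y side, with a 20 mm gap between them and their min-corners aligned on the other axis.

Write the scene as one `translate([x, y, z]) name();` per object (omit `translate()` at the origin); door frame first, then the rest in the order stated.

door_frame();
translate([0, -101, 0]) door_frame_2();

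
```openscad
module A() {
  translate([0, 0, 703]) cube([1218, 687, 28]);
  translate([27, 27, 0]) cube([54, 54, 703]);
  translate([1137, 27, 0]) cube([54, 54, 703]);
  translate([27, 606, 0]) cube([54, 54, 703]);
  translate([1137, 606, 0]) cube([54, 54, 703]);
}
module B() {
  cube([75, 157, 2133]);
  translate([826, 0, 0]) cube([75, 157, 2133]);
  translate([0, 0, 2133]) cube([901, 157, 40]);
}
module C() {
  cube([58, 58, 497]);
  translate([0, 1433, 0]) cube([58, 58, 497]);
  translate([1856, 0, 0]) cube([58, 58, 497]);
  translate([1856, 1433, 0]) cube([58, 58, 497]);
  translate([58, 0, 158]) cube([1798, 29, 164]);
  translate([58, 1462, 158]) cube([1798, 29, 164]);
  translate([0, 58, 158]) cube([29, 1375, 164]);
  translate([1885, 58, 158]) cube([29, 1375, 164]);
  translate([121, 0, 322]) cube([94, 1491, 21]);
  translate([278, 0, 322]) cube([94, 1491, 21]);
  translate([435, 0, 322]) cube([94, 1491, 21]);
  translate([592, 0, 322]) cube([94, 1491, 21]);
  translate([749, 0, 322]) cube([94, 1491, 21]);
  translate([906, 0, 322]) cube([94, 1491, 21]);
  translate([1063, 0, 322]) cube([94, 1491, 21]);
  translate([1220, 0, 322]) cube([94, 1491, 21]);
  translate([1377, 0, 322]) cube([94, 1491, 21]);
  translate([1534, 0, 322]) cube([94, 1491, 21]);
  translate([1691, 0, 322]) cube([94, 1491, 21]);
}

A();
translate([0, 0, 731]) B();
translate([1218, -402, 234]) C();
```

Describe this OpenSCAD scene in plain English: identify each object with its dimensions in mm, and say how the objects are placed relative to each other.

A is a table: top 1218 mm (x) × 687 mm (y), 28 mm thick, upper face at z = 731 mm, on four 54×54 mm square legs, each inset 27 mm from the nearest pair of top edges, running from z = 0 to the bottom of the top.

B is a door frame. The clear opening is 751 mm wide and 2133 mm high. Two 75 mm wide jambs, 157 mm deep, stand either side of the opening from the floor to the top of the opening. A 40 mm thick head sits across the top of both jambs, spanning the full outside width of the frame.

C is a bed frame 1914 mm long (x) by 1491 mm wide (y). Four 58×58 mm corner posts, 497 mm tall, at the corners of the footprint. Four rails of 29 mm thickness and 164 mm height run between adjacent posts with their undersides at z = 158 mm, their outer faces flush with the outside of the frame (the two x-running rails run between the posts' inner faces; the two y-running rails run between the posts' inner faces). 11 slats, each 94 mm wide (x) and 21 mm thick, lie across the top of the two x-running rails, running the full 1491 mm width of the frame in y; the slats are evenly spaced along x between the inner faces of the end posts with equal gaps (rounded down to the nearest mm) at the −x end and between each pair — any rounding remainder accumulates at the +x end.

The door frame is on top of the table. The bed frame is beside the table with their tops flush at z = 731.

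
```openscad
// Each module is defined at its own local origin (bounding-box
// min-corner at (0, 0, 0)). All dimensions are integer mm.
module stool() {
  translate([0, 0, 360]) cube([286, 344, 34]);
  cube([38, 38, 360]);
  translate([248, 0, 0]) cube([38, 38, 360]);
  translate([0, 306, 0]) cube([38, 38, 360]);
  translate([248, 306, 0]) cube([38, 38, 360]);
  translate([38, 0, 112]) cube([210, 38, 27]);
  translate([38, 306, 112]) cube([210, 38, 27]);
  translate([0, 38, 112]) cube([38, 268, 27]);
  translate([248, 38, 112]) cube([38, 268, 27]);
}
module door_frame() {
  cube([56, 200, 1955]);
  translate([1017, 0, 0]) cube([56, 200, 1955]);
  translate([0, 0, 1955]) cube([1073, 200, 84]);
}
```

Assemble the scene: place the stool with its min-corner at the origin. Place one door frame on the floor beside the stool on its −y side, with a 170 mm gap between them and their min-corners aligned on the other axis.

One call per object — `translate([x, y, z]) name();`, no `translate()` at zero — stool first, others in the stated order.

stool();
translate([0, -370, 0]) door_frame();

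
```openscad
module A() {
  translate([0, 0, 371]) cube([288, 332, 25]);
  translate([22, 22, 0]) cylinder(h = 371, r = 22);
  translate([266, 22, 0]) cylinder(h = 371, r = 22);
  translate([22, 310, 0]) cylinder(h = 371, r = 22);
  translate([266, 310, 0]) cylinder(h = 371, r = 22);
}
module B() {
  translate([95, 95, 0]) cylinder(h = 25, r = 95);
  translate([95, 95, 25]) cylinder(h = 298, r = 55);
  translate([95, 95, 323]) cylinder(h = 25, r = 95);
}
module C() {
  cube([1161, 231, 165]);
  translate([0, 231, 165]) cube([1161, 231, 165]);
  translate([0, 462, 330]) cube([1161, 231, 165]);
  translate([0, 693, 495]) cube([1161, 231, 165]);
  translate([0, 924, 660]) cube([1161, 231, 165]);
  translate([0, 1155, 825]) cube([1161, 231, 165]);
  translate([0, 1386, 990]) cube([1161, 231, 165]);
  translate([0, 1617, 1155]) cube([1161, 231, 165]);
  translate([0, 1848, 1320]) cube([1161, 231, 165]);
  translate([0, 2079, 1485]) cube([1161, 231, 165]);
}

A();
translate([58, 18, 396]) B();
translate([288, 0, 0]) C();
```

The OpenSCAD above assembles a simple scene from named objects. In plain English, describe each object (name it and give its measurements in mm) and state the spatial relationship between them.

A is a simple wooden stool: a rectangular seat 288 mm (x) by 332 mm (y), 25 mm thick, top face at z = 396 mm, on four round legs, each 44 mm in diameter. The legs rest on z = 0, each leg's axis is inset half a diameter from the nearest pair of seat edges (so the leg's bounding box is flush with the corner).

B is a spool: two coaxial disc flanges of radius 95 mm and thickness 25 mm, joined by a core cylinder of radius 55 mm and height 298 mm. The lower flange rests on z = 0 and the three cylinders share a vertical axis.

C is a run of 10 identical solid stair steps. Each tread is 1161×231 mm and each step block is 165 mm high. Step 1 rests on the floor; step k is offset from step 1 by (k−1)×231 mm in y and (k−1)×165 mm in z.

The spool is on top of the stool. The staircase is against the stool's +x side, with their −y faces flush.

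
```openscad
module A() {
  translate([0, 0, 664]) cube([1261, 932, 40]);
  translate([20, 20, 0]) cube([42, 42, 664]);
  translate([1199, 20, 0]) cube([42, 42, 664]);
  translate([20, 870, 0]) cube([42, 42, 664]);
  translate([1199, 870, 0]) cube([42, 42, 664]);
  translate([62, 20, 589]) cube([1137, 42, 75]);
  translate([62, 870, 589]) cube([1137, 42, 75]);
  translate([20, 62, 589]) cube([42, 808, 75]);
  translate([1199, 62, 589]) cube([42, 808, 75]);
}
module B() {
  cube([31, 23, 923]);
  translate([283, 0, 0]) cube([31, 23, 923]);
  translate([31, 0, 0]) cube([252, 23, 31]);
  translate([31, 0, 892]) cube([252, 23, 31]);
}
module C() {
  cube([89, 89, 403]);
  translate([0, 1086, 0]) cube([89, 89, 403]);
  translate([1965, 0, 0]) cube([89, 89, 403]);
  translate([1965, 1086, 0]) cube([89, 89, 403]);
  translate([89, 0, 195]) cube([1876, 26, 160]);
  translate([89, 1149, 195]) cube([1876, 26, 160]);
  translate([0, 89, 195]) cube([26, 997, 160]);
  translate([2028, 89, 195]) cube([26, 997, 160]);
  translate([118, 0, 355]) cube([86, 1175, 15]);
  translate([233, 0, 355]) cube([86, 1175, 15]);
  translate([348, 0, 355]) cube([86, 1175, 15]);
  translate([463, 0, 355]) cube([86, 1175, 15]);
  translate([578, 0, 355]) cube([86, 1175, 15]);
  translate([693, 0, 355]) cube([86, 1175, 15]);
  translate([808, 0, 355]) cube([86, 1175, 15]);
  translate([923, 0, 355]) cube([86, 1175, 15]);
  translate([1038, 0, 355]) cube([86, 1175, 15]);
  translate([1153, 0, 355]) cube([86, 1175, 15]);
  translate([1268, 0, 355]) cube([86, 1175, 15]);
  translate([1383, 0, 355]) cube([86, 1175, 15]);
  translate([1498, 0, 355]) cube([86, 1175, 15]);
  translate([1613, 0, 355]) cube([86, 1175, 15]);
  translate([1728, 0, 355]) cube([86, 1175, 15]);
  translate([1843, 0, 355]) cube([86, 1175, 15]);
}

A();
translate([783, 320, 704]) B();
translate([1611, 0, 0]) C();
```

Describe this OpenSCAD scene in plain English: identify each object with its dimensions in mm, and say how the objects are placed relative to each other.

A is a table: top 1261 mm (x) × 932 mm (y), 40 mm thick, upper face at z = 704 mm, on four 42×42 mm square legs, each inset 20 mm from the nearest pair of top edges, running from z = 0 to the bottom of the top. Four apron rails, 42 mm thick and 75 mm tall, run between adjacent legs with their top edges flush with the underside of the top and their outer faces flush with the legs' outer faces.

B is a rectangular picture frame lying in the x–z plane (depth along y). The opening is 252 mm wide (x) by 861 mm tall (z), surrounded by a border 31 mm wide on all four sides. The frame is 23 mm deep and is made of two full-height vertical stiles with two horizontal rails fitted between them.

C is a bed frame 2054 mm long (x) by 1175 mm wide (y). Four 89×89 mm corner posts, 403 mm tall, at the corners of the footprint. Four rails of 26 mm thickness and 160 mm height run between adjacent posts with their undersides at z = 195 mm, their outer faces flush with the outside of the frame (the two x-running rails run between the posts' inner faces; the two y-running rails run between the posts' inner faces). 16 slats, each 86 mm wide (x) and 15 mm thick, lie across the top of the two x-running rails, running the full 1175 mm width of the frame in y; the slats are evenly spaced along x between the inner faces of the end posts with equal gaps (rounded down to the nearest mm) at the −x end and between each pair — any rounding remainder accumulates at the +x end.

The picture frame is on top of the table. The bed frame is on the floor beside the table on its +x side.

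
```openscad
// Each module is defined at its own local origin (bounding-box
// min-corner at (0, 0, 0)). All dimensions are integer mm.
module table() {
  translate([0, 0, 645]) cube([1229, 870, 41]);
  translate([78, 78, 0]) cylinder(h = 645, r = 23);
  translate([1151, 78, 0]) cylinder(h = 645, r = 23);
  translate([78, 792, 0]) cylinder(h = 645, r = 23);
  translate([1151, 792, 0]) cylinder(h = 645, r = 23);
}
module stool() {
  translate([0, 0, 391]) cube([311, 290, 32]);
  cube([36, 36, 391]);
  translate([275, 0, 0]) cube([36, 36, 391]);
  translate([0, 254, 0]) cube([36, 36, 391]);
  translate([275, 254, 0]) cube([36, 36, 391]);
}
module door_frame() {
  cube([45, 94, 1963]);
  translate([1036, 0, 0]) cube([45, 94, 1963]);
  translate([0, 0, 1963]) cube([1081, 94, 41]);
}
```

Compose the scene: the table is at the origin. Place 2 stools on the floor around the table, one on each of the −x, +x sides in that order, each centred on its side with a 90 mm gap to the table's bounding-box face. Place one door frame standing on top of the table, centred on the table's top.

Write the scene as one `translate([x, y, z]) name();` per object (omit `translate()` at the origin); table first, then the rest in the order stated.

table();
translate([-401, 290, 0]) stool();
translate([1319, 290, 0]) stool();
translate([74, 388, 686]) door_frame();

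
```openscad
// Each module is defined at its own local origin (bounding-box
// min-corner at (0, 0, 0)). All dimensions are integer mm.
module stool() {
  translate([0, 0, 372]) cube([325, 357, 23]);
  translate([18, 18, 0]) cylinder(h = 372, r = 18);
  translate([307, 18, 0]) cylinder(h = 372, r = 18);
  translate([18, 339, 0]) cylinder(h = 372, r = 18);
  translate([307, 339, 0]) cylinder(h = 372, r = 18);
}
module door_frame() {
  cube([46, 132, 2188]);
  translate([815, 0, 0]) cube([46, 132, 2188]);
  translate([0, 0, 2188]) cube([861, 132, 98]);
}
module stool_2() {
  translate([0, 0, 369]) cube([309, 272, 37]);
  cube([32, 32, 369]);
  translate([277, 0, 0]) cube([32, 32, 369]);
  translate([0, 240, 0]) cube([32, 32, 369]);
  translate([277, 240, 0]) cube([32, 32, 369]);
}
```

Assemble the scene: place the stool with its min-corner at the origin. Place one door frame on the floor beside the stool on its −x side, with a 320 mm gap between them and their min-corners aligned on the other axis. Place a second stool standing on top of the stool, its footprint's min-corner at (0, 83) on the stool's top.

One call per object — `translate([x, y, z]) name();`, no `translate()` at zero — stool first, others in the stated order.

stool();
translate([-1181, 0, 0]) door_frame();
translate([0, 83, 395]) stool_2();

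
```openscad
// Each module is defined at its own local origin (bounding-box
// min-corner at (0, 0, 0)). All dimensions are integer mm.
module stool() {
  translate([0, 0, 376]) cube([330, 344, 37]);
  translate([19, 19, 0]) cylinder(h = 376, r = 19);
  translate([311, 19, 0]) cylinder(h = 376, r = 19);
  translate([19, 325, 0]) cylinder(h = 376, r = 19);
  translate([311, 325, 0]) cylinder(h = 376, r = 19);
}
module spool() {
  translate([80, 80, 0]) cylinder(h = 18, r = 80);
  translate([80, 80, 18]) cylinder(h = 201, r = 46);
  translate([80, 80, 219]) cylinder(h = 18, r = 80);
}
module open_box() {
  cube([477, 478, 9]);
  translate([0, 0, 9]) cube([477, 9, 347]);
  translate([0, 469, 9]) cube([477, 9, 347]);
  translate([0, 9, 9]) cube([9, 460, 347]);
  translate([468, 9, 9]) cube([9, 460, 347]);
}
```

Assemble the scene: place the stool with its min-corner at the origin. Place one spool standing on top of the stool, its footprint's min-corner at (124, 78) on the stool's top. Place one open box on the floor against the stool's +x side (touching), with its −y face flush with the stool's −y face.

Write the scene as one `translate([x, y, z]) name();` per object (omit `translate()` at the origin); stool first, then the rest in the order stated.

stool();
translate([124, 78, 413]) spool();
translate([330, 0, 0]) open_box();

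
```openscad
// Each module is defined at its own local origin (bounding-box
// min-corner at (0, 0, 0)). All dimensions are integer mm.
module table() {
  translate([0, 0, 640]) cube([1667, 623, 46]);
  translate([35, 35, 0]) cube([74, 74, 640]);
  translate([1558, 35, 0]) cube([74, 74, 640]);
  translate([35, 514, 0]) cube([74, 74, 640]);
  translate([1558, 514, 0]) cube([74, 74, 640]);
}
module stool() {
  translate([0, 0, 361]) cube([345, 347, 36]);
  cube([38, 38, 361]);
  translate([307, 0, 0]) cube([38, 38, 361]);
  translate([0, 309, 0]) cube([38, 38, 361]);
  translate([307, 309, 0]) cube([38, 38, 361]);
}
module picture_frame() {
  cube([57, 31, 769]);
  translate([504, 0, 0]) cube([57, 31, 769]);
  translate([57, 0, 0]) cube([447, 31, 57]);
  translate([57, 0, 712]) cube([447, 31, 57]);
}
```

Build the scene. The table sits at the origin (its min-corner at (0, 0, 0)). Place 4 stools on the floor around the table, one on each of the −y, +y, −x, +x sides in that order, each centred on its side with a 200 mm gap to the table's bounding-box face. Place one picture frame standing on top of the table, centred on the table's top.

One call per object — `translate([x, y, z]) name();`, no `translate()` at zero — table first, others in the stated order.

table();
translate([661, -547, 0]) stool();
translate([661, 823, 0]) stool();
translate([-545, 138, 0]) stool();
translate([1867, 138, 0]) stool();
translate([553, 296, 686]) picture_frame();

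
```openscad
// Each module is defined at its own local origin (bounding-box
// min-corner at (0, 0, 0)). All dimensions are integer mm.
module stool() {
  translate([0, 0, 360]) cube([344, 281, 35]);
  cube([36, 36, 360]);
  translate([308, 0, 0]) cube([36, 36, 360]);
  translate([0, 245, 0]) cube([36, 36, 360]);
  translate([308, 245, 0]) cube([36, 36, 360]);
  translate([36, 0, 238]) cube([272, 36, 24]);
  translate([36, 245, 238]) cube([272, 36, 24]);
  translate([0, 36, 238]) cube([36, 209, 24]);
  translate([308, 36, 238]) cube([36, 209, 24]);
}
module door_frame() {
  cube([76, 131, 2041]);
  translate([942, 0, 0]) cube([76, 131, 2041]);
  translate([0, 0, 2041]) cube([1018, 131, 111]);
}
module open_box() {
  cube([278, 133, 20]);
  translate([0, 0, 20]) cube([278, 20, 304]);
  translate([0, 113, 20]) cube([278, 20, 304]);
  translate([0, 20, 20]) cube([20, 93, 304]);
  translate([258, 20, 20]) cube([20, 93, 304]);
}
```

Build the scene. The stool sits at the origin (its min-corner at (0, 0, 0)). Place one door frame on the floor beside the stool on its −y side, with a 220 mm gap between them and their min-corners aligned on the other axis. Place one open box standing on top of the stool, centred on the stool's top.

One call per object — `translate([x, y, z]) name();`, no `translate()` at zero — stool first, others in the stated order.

stool();
translate([0, -351, 0]) door_frame();
translate([33, 74, 395]) open_box();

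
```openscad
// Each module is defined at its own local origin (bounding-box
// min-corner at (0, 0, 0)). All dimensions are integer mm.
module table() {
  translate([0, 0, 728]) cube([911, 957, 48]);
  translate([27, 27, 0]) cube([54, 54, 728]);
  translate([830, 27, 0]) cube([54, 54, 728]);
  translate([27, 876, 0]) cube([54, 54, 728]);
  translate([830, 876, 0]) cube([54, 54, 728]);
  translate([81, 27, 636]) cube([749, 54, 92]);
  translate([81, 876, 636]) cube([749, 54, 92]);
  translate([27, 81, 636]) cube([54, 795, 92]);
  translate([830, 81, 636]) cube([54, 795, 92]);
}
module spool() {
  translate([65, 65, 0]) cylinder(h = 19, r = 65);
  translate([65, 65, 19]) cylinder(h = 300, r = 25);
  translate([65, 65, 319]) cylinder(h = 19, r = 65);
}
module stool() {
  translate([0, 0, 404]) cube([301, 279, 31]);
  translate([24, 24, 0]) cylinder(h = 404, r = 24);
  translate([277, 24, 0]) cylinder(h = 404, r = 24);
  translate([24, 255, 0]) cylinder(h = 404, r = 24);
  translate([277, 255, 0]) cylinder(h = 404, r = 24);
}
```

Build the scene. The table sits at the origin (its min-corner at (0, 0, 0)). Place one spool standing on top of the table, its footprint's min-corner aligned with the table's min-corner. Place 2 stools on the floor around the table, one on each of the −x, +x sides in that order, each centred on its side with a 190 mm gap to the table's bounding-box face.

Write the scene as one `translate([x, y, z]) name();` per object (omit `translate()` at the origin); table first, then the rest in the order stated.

table();
translate([0, 0, 776]) spool();
translate([-491, 339, 0]) stool();
translate([1101, 339, 0]) stool();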